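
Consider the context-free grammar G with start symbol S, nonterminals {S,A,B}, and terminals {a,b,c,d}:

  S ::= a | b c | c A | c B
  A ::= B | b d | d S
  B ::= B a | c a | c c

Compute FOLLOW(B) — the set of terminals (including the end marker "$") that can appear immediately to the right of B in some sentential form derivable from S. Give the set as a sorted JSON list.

Compute FIRST by fixpoint:
pass 1:
  A via A→b d: +{b}
  A via A→d S: +{d}
  B via B→c a: +{c}
  S via S→a: +{a}
  S via S→b c: +{b}
  S via S→c A: +{c}
  S: {a,b,c}  A: {b,d}  B: {c}
pass 2:
  A via A→B: +{c}
  S: {a,b,c}  A: {b,c,d}  B: {c}
pass 3: done
  S: {a,b,c}  A: {b,c,d}  B: {c}

FOLLOW sets:
FOLLOW(S) := {$}
pass 1:
  B→B a: FOLLOW(B) ⊇ FIRST(a) = {a}; new: +{a}
  S→c A: FOLLOW(A) ⊇ FOLLOW(S) ⊇ {$}; new: +{$}
  S→c B: FOLLOW(B) ⊇ FOLLOW(S) ⊇ {$}; new: +{$}
  S: {$}  A: {$}  B: {$,a}
pass 2: — fixpoint
  S: {$}  A: {$}  B: {$,a}

FOLLOW(B) = ["$", "a"]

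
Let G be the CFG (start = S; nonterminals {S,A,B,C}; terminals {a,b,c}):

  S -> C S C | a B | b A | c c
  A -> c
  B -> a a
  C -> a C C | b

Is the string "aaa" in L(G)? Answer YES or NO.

CNF form of G:
  S -> C X4 | T0 B | T1 A | T2 T2
  A -> c
  B -> T0 T0
  C -> T0 X3 | b
  T0 -> a
  T1 -> b
  T2 -> c
  X3 -> C C
  X4 -> S C

CYK fill:
  [0..0]={T0}  "a"  orig:{}
  [1..1]={T0}  "a"  orig:{}
  [2..2]={T0}  "a"  orig:{}
  [0..1]={B}  "aa"
  [1..2]={B}  "aa"
  [0..2]={S}  "aaa"

S ∈ T[0,2] ⇒ YES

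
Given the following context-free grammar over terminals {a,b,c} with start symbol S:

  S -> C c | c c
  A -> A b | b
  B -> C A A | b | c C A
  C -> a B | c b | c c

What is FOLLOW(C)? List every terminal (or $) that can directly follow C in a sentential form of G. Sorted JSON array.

Compute FIRST by fixpoint:
pass 1:
  A via A→b: +{b}
  B via B→b: +{b}
  B via B→c C A: +{c}
  C via C→a B: +{a}
  C via C→c b: +{c}
  S via S→C c: +{a,c}
  FIRST(S)={a,c}  FIRST(A)={b}  FIRST(B)={b,c}  FIRST(C)={a,c}
pass 2:
  B via B→C A A: +{a}
  FIRST(S)={a,c}  FIRST(A)={b}  FIRST(B)={a,b,c}  FIRST(C)={a,c}
pass 3: (stable)
  FIRST(S)={a,c}  FIRST(A)={b}  FIRST(B)={a,b,c}  FIRST(C)={a,c}

FOLLOW sets:
initialize: $ ∈ FOLLOW(S)
pass 1:
  A→A b: FOLLOW(A) ⊇ FIRST(b) = {b}; new: +{b}
  B→C A A: FOLLOW(C) ⊇ FIRST(A) = {b}; new: +{b}
  C→a B: FOLLOW(B) ⊇ FOLLOW(C) ⊇ {b}; new: +{b}
  S→C c: FOLLOW(C) ⊇ FIRST(c) = {c}; new: +{c}
  FOLLOW[S]={$}  FOLLOW[A]={b}  FOLLOW[B]={b}  FOLLOW[C]={b,c}
pass 2:
  C→a B: FOLLOW(B) ⊇ FOLLOW(C) ⊇ {b,c}; new: +{c}
  FOLLOW[S]={$}  FOLLOW[A]={b}  FOLLOW[B]={b,c}  FOLLOW[C]={b,c}
pass 3:
  B→C A A: FOLLOW(A) ⊇ FOLLOW(B) ⊇ {b,c}; new: +{c}
  FOLLOW[S]={$}  FOLLOW[A]={b,c}  FOLLOW[B]={b,c}  FOLLOW[C]={b,c}
pass 4: (stable)
  FOLLOW[S]={$}  FOLLOW[A]={b,c}  FOLLOW[B]={b,c}  FOLLOW[C]={b,c}

FOLLOW(C) = ["b", "c"]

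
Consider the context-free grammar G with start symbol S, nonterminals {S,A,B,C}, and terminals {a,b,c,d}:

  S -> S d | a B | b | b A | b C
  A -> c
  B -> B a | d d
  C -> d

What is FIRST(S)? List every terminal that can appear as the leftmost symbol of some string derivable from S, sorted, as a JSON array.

Compute FIRST by fixpoint:
pass 1:
  A via A→c: +{c}
  B via B→d d: +{d}
  C via C→d: +{d}
  S via S→a B: +{a}
  S via S→b: +{b}
  FIRST[S]={a,b}  FIRST[A]={c}  FIRST[B]={d}  FIRST[C]={d}
pass 2: (stable)
  FIRST[S]={a,b}  FIRST[A]={c}  FIRST[B]={d}  FIRST[C]={d}

FIRST(S) = ["a", "b"]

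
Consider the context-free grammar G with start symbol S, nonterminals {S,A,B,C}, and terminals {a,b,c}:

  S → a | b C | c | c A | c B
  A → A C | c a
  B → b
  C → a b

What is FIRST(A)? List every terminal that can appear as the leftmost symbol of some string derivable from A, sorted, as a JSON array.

Compute FIRST by fixpoint:
iter 1:
  A via A→c a: +{c}
  B via B→b: +{b}
  C via C→a b: +{a}
  S via S→a: +{a}
  S via S→b C: +{b}
  S via S→c: +{c}
  S: {a,b,c}  A: {c}  B: {b}  C: {a}
iter 2: — fixpoint
  S: {a,b,c}  A: {c}  B: {b}  C: {a}

FIRST(A) = ["c"]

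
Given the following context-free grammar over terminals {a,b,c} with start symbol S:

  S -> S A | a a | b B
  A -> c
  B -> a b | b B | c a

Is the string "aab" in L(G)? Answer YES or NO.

CNF form of G:
  S -> S A | T0 T0 | T1 B
  A -> c
  B -> T0 T1 | T1 B | T2 T0
  T0 -> a
  T1 -> b
  T2 -> c

CYK fill:
  cell(0,0) a: {T0}  orig:{}
  cell(1,1) a: {T0}  orig:{}
  cell(2,2) b: {T1}  orig:{}
  cell(0,1) aa: {S}
  cell(1,2) ab: {B}
  cell(0,2) aab: ∅

S ∉ T[0,2] ⇒ NO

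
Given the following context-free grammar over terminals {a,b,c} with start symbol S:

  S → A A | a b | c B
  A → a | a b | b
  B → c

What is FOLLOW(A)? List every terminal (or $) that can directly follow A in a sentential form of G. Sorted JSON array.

FIRST sets, iterate to fixpoint:
round 1:
  A via A→a: +{a}
  A via A→b: +{b}
  B via B→c: +{c}
  S via S→A A: +{a,b}
  S via S→c B: +{c}
  FIRST[S]={a,b,c}  FIRST[A]={a,b}  FIRST[B]={c}
round 2: (stable)
  FIRST[S]={a,b,c}  FIRST[A]={a,b}  FIRST[B]={c}

FOLLOW sets:
initialize: $ ∈ FOLLOW(S)
iter 1:
  S→A A: FOLLOW(A) ⊇ FIRST(A) = {a,b}; new: +{a,b}
  S→A A: FOLLOW(A) ⊇ FOLLOW(S) ⊇ {$}; new: +{$}
  S→c B: FOLLOW(B) ⊇ FOLLOW(S) ⊇ {$}; new: +{$}
  S: {$}  A: {$,a,b}  B: {$}
iter 2: done
  S: {$}  A: {$,a,b}  B: {$}

FOLLOW(A) = ["$", "a", "b"]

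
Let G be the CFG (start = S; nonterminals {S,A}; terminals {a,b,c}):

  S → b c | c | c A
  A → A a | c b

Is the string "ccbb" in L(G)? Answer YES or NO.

CNF form of G:
  S -> T1 A | T2 T1 | c
  A -> A T0 | T1 T2
  T0 -> a
  T1 -> c
  T2 -> b

CYK fill:
  T[0,0] 'c' = {S,T1}  orig:{S}
  T[1,1] 'c' = {S,T1}  orig:{S}
  T[2,2] 'b' = {T2}  orig:{}
  T[3,3] 'b' = {T2}  orig:{}
  T[0,1] 'cc' = ∅
  T[1,2] 'cb' = {A}
  T[2,3] 'bb' = ∅
  T[0,2] 'ccb' = {S}
  T[1,3] 'cbb' = ∅
  T[0,3] 'ccbb' = ∅

S ∉ T[0,3] ⇒ NO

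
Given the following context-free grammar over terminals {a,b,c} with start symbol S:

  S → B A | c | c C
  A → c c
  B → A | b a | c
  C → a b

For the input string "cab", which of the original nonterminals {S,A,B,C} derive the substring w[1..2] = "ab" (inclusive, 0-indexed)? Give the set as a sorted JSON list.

Convert to CNF:
  S -> B A | T0 C | c
  A -> T0 T0
  B -> T0 T0 | T1 T2 | c
  C -> T2 T1
  T0 -> c
  T1 -> b
  T2 -> a

CYK table (by increasing span) — only the sub-triangle for w[1..2]:
  [1..1]={T2}  "a"  orig:{}
  [2..2]={T1}  "b"  orig:{}
  [1..2]={C}  "ab"

Original NTs in T[1,2] deriving "ab": ["C"]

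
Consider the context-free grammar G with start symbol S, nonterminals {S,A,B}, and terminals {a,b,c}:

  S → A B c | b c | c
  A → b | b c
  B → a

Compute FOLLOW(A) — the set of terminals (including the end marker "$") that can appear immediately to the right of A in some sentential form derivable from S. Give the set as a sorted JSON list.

FIRST sets, iterate to fixpoint:
[1]
  A via A→b: +{b}
  B via B→a: +{a}
  S via S→A B c: +{b}
  S via S→c: +{c}
  FIRST(S)={b,c}  FIRST(A)={b}  FIRST(B)={a}
[2] — fixpoint
  FIRST(S)={b,c}  FIRST(A)={b}  FIRST(B)={a}

FOLLOW sets:
seed FOLLOW(S) with $
round 1:
  S→A B c: FOLLOW(A) ⊇ FIRST(B) = {a}; new: +{a}
  S→A B c: FOLLOW(B) ⊇ FIRST(c) = {c}; new: +{c}
  S: {$}  A: {a}  B: {c}
round 2: (no change)
  S: {$}  A: {a}  B: {c}

FOLLOW(A) = ["a"]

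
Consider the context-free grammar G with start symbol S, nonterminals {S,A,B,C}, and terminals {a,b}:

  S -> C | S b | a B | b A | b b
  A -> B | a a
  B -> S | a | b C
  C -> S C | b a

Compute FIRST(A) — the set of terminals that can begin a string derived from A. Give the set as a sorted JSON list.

Compute FIRST by fixpoint:
iter 1:
  A via A→a a: +{a}
  B via B→a: +{a}
  B via B→b C: +{b}
  C via C→b a: +{b}
  S via S→C: +{b}
  S via S→a B: +{a}
  FIRST(S)={a,b}  FIRST(A)={a}  FIRST(B)={a,b}  FIRST(C)={b}
iter 2:
  A via A→B: +{b}
  C via C→S C: +{a}
  FIRST(S)={a,b}  FIRST(A)={a,b}  FIRST(B)={a,b}  FIRST(C)={a,b}
iter 3: — fixpoint
  FIRST(S)={a,b}  FIRST(A)={a,b}  FIRST(B)={a,b}  FIRST(C)={a,b}

FIRST(A) = ["a", "b"]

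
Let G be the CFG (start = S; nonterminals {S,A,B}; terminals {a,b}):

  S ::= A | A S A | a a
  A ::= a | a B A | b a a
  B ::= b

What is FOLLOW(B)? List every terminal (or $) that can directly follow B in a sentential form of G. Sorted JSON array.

Compute FIRST by fixpoint:
iter 1:
  A via A→a: +{a}
  A via A→b a a: +{b}
  B via B→b: +{b}
  S via S→A: +{a,b}
  FIRST(S)={a,b}  FIRST(A)={a,b}  FIRST(B)={b}
iter 2: (no change)
  FIRST(S)={a,b}  FIRST(A)={a,b}  FIRST(B)={b}

FOLLOW iteration:
seed FOLLOW(S) with $
round 1:
  A→a B A: FOLLOW(B) ⊇ FIRST(A) = {a,b}; new: +{a,b}
  S→A: FOLLOW(A) ⊇ FOLLOW(S) ⊇ {$}; new: +{$}
  S→A S A: FOLLOW(A) ⊇ FIRST(S) = {a,b}; new: +{a,b}
  S→A S A: FOLLOW(S) ⊇ FIRST(A) = {a,b}; new: +{a,b}
  FOLLOW[S]={$,a,b}  FOLLOW[A]={$,a,b}  FOLLOW[B]={a,b}
round 2: (stable)
  FOLLOW[S]={$,a,b}  FOLLOW[A]={$,a,b}  FOLLOW[B]={a,b}

FOLLOW(B) = ["a", "b"]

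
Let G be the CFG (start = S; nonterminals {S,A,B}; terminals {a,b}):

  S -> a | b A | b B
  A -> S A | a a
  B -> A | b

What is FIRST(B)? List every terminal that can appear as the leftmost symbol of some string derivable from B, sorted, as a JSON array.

Compute FIRST by fixpoint:
[1]
  A via A→a a: +{a}
  B via B→A: +{a}
  B via B→b: +{b}
  S via S→a: +{a}
  S via S→b A: +{b}
  FIRST[S]={a,b}  FIRST[A]={a}  FIRST[B]={a,b}
[2]
  A via A→S A: +{b}
  FIRST[S]={a,b}  FIRST[A]={a,b}  FIRST[B]={a,b}
[3] (stable)
  FIRST[S]={a,b}  FIRST[A]={a,b}  FIRST[B]={a,b}

FIRST(B) = ["a", "b"]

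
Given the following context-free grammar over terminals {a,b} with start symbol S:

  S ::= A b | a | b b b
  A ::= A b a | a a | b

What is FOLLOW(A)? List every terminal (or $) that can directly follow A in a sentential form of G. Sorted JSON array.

FIRST sets, iterate to fixpoint:
[1]
  A via A→a a: +{a}
  A via A→b: +{b}
  S via S→A b: +{a,b}
  FIRST[S]={a,b}  FIRST[A]={a,b}
[2] done
  FIRST[S]={a,b}  FIRST[A]={a,b}

FOLLOW sets:
FOLLOW(S) := {$}
pass 1:
  A→A b a: FOLLOW(A) ⊇ FIRST(b) = {b}; new: +{b}
  FOLLOW(S)={$}  FOLLOW(A)={b}
pass 2: done
  FOLLOW(S)={$}  FOLLOW(A)={b}

FOLLOW(A) = ["b"]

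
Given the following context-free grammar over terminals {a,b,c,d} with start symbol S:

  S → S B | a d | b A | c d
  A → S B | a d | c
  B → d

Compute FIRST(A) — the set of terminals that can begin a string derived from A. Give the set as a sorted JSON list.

FIRST sets, iterate to fixpoint:
[1]
  A via A→a d: +{a}
  A via A→c: +{c}
  B via B→d: +{d}
  S via S→a d: +{a}
  S via S→b A: +{b}
  S via S→c d: +{c}
  FIRST[S]={a,b,c}  FIRST[A]={a,c}  FIRST[B]={d}
[2]
  A via A→S B: +{b}
  FIRST[S]={a,b,c}  FIRST[A]={a,b,c}  FIRST[B]={d}
[3] (stable)
  FIRST[S]={a,b,c}  FIRST[A]={a,b,c}  FIRST[B]={d}

FIRST(A) = ["a", "b", "c"]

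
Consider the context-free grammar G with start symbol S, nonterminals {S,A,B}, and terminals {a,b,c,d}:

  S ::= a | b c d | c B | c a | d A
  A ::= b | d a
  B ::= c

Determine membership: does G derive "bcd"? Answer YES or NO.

Convert to CNF:
  S -> T0 A | T2 X4 | T3 B | T3 T1 | a
  A -> T0 T1 | b
  B -> c
  T0 -> d
  T1 -> a
  T2 -> b
  T3 -> c
  X4 -> T3 T0

CYK table (by increasing span):
  cell(0,0) b: {A,T2}  orig:{A}
  cell(1,1) c: {B,T3}  orig:{B}
  cell(2,2) d: {T0}  orig:{}
  cell(0,1) bc: ∅
  cell(1,2) cd: {X4}  orig:{}
  cell(0,2) bcd: {S}

S ∈ T[0,2] ⇒ YES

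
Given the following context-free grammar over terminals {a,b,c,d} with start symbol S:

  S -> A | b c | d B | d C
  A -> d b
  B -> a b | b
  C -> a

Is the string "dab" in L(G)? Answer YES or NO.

CNF form of G:
  S -> T0 B | T0 C | T0 T1 | T1 T3
  A -> T0 T1
  B -> T2 T1 | b
  C -> a
  T0 -> d
  T1 -> b
  T2 -> a
  T3 -> c

CYK fill:
  cell(0,0) d: {T0}  orig:{}
  cell(1,1) a: {C,T2}  orig:{C}
  cell(2,2) b: {B,T1}  orig:{B}
  cell(0,1) da: {S}
  cell(1,2) ab: {B}
  cell(0,2) dab: {S}

S ∈ T[0,2] ⇒ YES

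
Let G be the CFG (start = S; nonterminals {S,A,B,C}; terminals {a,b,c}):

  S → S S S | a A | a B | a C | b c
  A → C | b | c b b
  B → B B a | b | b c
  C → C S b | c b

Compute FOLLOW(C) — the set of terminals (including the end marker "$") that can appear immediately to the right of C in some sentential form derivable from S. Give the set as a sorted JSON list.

Compute FIRST by fixpoint:
pass 1:
  A via A→b: +{b}
  A via A→c b b: +{c}
  B via B→b: +{b}
  C via C→c b: +{c}
  S via S→a A: +{a}
  S via S→b c: +{b}
  FIRST(S)={a,b}  FIRST(A)={b,c}  FIRST(B)={b}  FIRST(C)={c}
pass 2: — fixpoint
  FIRST(S)={a,b}  FIRST(A)={b,c}  FIRST(B)={b}  FIRST(C)={c}

FOLLOW sets:
FOLLOW(S) := {$}
round 1:
  B→B B a: FOLLOW(B) ⊇ FIRST(B) = {b}; new: +{b}
  B→B B a: FOLLOW(B) ⊇ FIRST(a) = {a}; new: +{a}
  C→C S b: FOLLOW(C) ⊇ FIRST(S) = {a,b}; new: +{a,b}
  C→C S b: FOLLOW(S) ⊇ FIRST(b) = {b}; new: +{b}
  S→S S S: FOLLOW(S) ⊇ FIRST(S) = {a,b}; new: +{a}
  S→a A: FOLLOW(A) ⊇ FOLLOW(S) ⊇ {$,a,b}; new: +{$,a,b}
  S→a B: FOLLOW(B) ⊇ FOLLOW(S) ⊇ {$,a,b}; new: +{$}
  S→a C: FOLLOW(C) ⊇ FOLLOW(S) ⊇ {$,a,b}; new: +{$}
  FOLLOW(S)={$,a,b}  FOLLOW(A)={$,a,b}  FOLLOW(B)={$,a,b}  FOLLOW(C)={$,a,b}
round 2: (no change)
  FOLLOW(S)={$,a,b}  FOLLOW(A)={$,a,b}  FOLLOW(B)={$,a,b}  FOLLOW(C)={$,a,b}

FOLLOW(C) = ["$", "a", "b"]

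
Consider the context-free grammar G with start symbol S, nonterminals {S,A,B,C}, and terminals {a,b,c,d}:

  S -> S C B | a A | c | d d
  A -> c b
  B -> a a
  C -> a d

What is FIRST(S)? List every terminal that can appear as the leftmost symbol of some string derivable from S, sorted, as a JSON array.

FIRST sets, iterate to fixpoint:
round 1:
  A via A→c b: +{c}
  B via B→a a: +{a}
  C via C→a d: +{a}
  S via S→a A: +{a}
  S via S→c: +{c}
  S via S→d d: +{d}
  S: {a,c,d}  A: {c}  B: {a}  C: {a}
round 2: done
  S: {a,c,d}  A: {c}  B: {a}  C: {a}

FIRST(S) = ["a", "c", "d"]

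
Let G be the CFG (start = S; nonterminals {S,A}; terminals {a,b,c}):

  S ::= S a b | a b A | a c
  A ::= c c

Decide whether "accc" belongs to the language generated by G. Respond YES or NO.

Convert to CNF:
  S -> S X3 | T1 T0 | T1 X4
  A -> T0 T0
  T0 -> c
  T1 -> a
  T2 -> b
  X3 -> T1 T2
  X4 -> T2 A

CYK fill:
  cell(0,0) a: {T1}  orig:{}
  cell(1,1) c: {T0}  orig:{}
  cell(2,2) c: {T0}  orig:{}
  cell(3,3) c: {T0}  orig:{}
  cell(0,1) ac: {S}
  cell(1,2) cc: {A}
  cell(2,3) cc: {A}
  cell(0,2) acc: ∅
  cell(1,3) ccc: ∅
  cell(0,3) accc: ∅

S ∉ T[0,3] ⇒ NO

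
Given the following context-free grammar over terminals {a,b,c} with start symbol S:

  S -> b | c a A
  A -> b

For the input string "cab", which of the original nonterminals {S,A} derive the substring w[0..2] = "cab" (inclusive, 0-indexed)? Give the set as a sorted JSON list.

Convert to CNF:
  S -> T0 X2 | b
  A -> b
  T0 -> c
  T1 -> a
  X2 -> T1 A

CYK table (by increasing span), restricted to cells inside w[0..2]:
  T[0,0] 'c' = {T0}  orig:{}
  T[1,1] 'a' = {T1}  orig:{}
  T[2,2] 'b' = {A,S}
  T[0,1] 'ca' = ∅
  T[1,2] 'ab' = {X2}  orig:{}
  T[0,2] 'cab' = {S}

Original NTs in T[0,2] deriving "cab": ["S"]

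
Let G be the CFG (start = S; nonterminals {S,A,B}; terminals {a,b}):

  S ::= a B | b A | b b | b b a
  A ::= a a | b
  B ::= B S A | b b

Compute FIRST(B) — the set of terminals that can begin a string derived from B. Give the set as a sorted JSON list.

Compute FIRST by fixpoint:
[1]
  A via A→a a: +{a}
  A via A→b: +{b}
  B via B→b b: +{b}
  S via S→a B: +{a}
  S via S→b A: +{b}
  FIRST[S]={a,b}  FIRST[A]={a,b}  FIRST[B]={b}
[2] (stable)
  FIRST[S]={a,b}  FIRST[A]={a,b}  FIRST[B]={b}

FIRST(B) = ["b"]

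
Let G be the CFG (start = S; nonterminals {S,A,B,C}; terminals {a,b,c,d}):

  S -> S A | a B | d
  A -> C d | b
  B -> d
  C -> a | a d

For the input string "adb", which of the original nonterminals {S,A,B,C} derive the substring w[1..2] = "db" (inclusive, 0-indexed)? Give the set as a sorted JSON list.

Convert to CNF:
  S -> S A | T1 B | d
  A -> C T0 | b
  B -> d
  C -> T1 T0 | a
  T0 -> d
  T1 -> a

Fill CYK table bottom-up (cells [i..j] with 1 ≤ i ≤ j ≤ 2 only):
  cell(1,1) d: {B,S,T0}  orig:{B,S}
  cell(2,2) b: {A}
  cell(1,2) db: {S}

Original NTs in T[1,2] deriving "db": ["S"]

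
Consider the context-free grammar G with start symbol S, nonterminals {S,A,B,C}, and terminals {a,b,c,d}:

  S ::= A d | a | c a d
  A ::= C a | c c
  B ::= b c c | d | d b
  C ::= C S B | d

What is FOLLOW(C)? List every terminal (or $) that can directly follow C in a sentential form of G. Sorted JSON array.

FIRST iteration:
pass 1:
  A via A→c c: +{c}
  B via B→b c c: +{b}
  B via B→d: +{d}
  C via C→d: +{d}
  S via S→A d: +{c}
  S via S→a: +{a}
  FIRST[S]={a,c}  FIRST[A]={c}  FIRST[B]={b,d}  FIRST[C]={d}
pass 2:
  A via A→C a: +{d}
  S via S→A d: +{d}
  FIRST[S]={a,c,d}  FIRST[A]={c,d}  FIRST[B]={b,d}  FIRST[C]={d}
pass 3: (stable)
  FIRST[S]={a,c,d}  FIRST[A]={c,d}  FIRST[B]={b,d}  FIRST[C]={d}

FOLLOW iteration:
FOLLOW(S) := {$}
[1]
  A→C a: FOLLOW(C) ⊇ FIRST(a) = {a}; new: +{a}
  C→C S B: FOLLOW(C) ⊇ FIRST(S) = {a,c,d}; new: +{c,d}
  C→C S B: FOLLOW(S) ⊇ FIRST(B) = {b,d}; new: +{b,d}
  C→C S B: FOLLOW(B) ⊇ FOLLOW(C) ⊇ {a,c,d}; new: +{a,c,d}
  S→A d: FOLLOW(A) ⊇ FIRST(d) = {d}; new: +{d}
  FOLLOW(S)={$,b,d}  FOLLOW(A)={d}  FOLLOW(B)={a,c,d}  FOLLOW(C)={a,c,d}
[2] done
  FOLLOW(S)={$,b,d}  FOLLOW(A)={d}  FOLLOW(B)={a,c,d}  FOLLOW(C)={a,c,d}

FOLLOW(C) = ["a", "c", "d"]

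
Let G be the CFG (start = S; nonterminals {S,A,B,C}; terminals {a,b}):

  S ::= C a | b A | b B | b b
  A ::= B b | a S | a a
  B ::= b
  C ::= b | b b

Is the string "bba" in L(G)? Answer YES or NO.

Convert to CNF:
  S -> C T1 | T0 A | T0 B | T0 T0
  A -> B T0 | T1 S | T1 T1
  B -> b
  C -> T0 T0 | b
  T0 -> b
  T1 -> a

Fill CYK table bottom-up:
  [0..0]={B,C,T0}  "b"  orig:{B,C}
  [1..1]={B,C,T0}  "b"  orig:{B,C}
  [2..2]={T1}  "a"  orig:{}
  [0..1]={A,C,S}  "bb"
  [1..2]={S}  "ba"
  [0..2]={S}  "bba"

S ∈ T[0,2] ⇒ YES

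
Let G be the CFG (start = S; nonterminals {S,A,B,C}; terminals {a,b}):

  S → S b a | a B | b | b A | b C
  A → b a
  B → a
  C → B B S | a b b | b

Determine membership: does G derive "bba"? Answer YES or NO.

CNF form of G:
  S -> S X4 | T0 A | T0 C | T1 B | b
  A -> T0 T1
  B -> a
  C -> B X2 | T1 X3 | b
  T0 -> b
  T1 -> a
  X2 -> B S
  X3 -> T0 T0
  X4 -> T0 T1

CYK fill:
  [0..0]={C,S,T0}  "b"  orig:{C,S}
  [1..1]={C,S,T0}  "b"  orig:{C,S}
  [2..2]={B,T1}  "a"  orig:{B}
  [0..1]={S,X3}  "bb"  orig:{S}
  [1..2]={A,X4}  "ba"  orig:{A}
  [0..2]={S}  "bba"

S ∈ T[0,2] ⇒ YES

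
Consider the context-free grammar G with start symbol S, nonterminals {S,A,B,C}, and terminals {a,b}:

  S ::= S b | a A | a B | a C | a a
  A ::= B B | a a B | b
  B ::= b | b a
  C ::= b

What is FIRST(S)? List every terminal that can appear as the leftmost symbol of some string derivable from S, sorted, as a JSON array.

FIRST sets, iterate to fixpoint:
[1]
  A via A→a a B: +{a}
  A via A→b: +{b}
  B via B→b: +{b}
  C via C→b: +{b}
  S via S→a A: +{a}
  FIRST[S]={a}  FIRST[A]={a,b}  FIRST[B]={b}  FIRST[C]={b}
[2] (no change)
  FIRST[S]={a}  FIRST[A]={a,b}  FIRST[B]={b}  FIRST[C]={b}

FIRST(S) = ["a"]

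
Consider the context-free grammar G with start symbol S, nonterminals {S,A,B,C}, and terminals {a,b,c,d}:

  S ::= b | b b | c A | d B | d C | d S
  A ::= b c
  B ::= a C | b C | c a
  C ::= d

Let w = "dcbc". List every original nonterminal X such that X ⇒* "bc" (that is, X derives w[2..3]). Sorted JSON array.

CNF form of G:
  S -> T0 T0 | T1 A | T3 B | T3 C | T3 S | b
  A -> T0 T1
  B -> T0 C | T1 T2 | T2 C
  C -> d
  T0 -> b
  T1 -> c
  T2 -> a
  T3 -> d

CYK table (by increasing span) — only the sub-triangle for w[2..3]:
  cell(2,2) b: {S,T0}  orig:{S}
  cell(3,3) c: {T1}  orig:{}
  cell(2,3) bc: {A}

Original NTs in T[2,3] deriving "bc": ["A"]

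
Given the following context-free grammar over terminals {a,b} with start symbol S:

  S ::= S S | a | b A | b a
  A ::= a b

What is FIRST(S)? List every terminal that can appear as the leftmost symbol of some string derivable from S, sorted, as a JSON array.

FIRST sets, iterate to fixpoint:
iter 1:
  A via A→a b: +{a}
  S via S→a: +{a}
  S via S→b A: +{b}
  FIRST(S)={a,b}  FIRST(A)={a}
iter 2: done
  FIRST(S)={a,b}  FIRST(A)={a}

FIRST(S) = ["a", "b"]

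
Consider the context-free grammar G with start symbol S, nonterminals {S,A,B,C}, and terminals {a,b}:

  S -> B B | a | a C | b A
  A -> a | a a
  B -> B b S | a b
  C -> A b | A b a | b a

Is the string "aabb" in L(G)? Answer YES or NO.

Convert to CNF:
  S -> B B | T0 C | T1 A | a
  A -> T0 T0 | a
  B -> B X2 | T0 T1
  C -> A T1 | A X3 | T1 T0
  T0 -> a
  T1 -> b
  X2 -> T1 S
  X3 -> T1 T0

Fill CYK table bottom-up:
  T[0,0] 'a' = {A,S,T0}  orig:{A,S}
  T[1,1] 'a' = {A,S,T0}  orig:{A,S}
  T[2,2] 'b' = {T1}  orig:{}
  T[3,3] 'b' = {T1}  orig:{}
  T[0,1] 'aa' = {A}
  T[1,2] 'ab' = {B,C}
  T[2,3] 'bb' = ∅
  T[0,2] 'aab' = {C,S}
  T[1,3] 'abb' = ∅
  T[0,3] 'aabb' = ∅

S ∉ T[0,3] ⇒ NO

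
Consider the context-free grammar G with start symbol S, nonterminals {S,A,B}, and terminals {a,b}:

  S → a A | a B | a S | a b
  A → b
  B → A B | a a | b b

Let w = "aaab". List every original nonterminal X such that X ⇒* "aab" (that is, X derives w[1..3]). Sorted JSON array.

Convert to CNF:
  S -> T0 A | T0 B | T0 S | T0 T1
  A -> b
  B -> A B | T0 T0 | T1 T1
  T0 -> a
  T1 -> b

CYK fill, restricted to cells inside w[1..3]:
  cell(1,1) a: {T0}  orig:{}
  cell(2,2) a: {T0}  orig:{}
  cell(3,3) b: {A,T1}  orig:{A}
  cell(1,2) aa: {B}
  cell(2,3) ab: {S}
  cell(1,3) aab: {S}

Original NTs in T[1,3] deriving "aab": ["S"]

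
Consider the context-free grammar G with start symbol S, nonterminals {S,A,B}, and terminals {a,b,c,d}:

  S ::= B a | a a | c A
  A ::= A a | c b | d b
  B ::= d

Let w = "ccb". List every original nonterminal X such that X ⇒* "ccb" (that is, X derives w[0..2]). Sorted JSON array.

CNF form of G:
  S -> B T0 | T0 T0 | T1 A
  A -> A T0 | T1 T2 | T3 T2
  B -> d
  T0 -> a
  T1 -> c
  T2 -> b
  T3 -> d

CYK table (by increasing span), restricted to cells inside w[0..2]:
  T[0,0] 'c' = {T1}  orig:{}
  T[1,1] 'c' = {T1}  orig:{}
  T[2,2] 'b' = {T2}  orig:{}
  T[0,1] 'cc' = ∅
  T[1,2] 'cb' = {A}
  T[0,2] 'ccb' = {S}

Original NTs in T[0,2] deriving "ccb": ["S"]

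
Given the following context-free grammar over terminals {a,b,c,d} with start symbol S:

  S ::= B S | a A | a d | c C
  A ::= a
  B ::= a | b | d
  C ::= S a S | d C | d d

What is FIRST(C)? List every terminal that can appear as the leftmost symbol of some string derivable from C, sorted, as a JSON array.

Compute FIRST by fixpoint:
[1]
  A via A→a: +{a}
  B via B→a: +{a}
  B via B→b: +{b}
  B via B→d: +{d}
  C via C→d C: +{d}
  S via S→B S: +{a,b,d}
  S via S→c C: +{c}
  S: {a,b,c,d}  A: {a}  B: {a,b,d}  C: {d}
[2]
  C via C→S a S: +{a,b,c}
  S: {a,b,c,d}  A: {a}  B: {a,b,d}  C: {a,b,c,d}
[3] (stable)
  S: {a,b,c,d}  A: {a}  B: {a,b,d}  C: {a,b,c,d}

FIRST(C) = ["a", "b", "c", "d"]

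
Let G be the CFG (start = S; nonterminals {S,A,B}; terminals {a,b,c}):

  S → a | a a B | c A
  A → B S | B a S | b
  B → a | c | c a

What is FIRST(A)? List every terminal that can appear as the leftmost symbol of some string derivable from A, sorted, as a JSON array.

FIRST iteration:
[1]
  A via A→b: +{b}
  B via B→a: +{a}
  B via B→c: +{c}
  S via S→a: +{a}
  S via S→c A: +{c}
  FIRST(S)={a,c}  FIRST(A)={b}  FIRST(B)={a,c}
[2]
  A via A→B S: +{a,c}
  FIRST(S)={a,c}  FIRST(A)={a,b,c}  FIRST(B)={a,c}
[3] (no change)
  FIRST(S)={a,c}  FIRST(A)={a,b,c}  FIRST(B)={a,c}

FIRST(A) = ["a", "b", "c"]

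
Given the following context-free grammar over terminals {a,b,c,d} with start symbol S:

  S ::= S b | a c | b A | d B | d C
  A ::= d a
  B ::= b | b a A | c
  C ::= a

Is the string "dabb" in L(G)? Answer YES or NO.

Convert to CNF:
  S -> S T2 | T0 B | T0 C | T1 T3 | T2 A
  A -> T0 T1
  B -> T2 X4 | b | c
  C -> a
  T0 -> d
  T1 -> a
  T2 -> b
  T3 -> c
  X4 -> T1 A

Fill CYK table bottom-up:
  T[0,0] 'd' = {T0}  orig:{}
  T[1,1] 'a' = {C,T1}  orig:{C}
  T[2,2] 'b' = {B,T2}  orig:{B}
  T[3,3] 'b' = {B,T2}  orig:{B}
  T[0,1] 'da' = {A,S}
  T[1,2] 'ab' = ∅
  T[2,3] 'bb' = ∅
  T[0,2] 'dab' = {S}
  T[1,3] 'abb' = ∅
  T[0,3] 'dabb' = {S}

S ∈ T[0,3] ⇒ YES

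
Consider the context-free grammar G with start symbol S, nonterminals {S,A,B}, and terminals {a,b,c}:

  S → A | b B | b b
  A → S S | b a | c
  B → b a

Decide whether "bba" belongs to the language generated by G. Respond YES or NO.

CNF form of G:
  S -> S S | T0 B | T0 T0 | T0 T1 | c
  A -> S S | T0 T1 | c
  B -> T0 T1
  T0 -> b
  T1 -> a

CYK table (by increasing span):
  [0..0]={T0}  "b"  orig:{}
  [1..1]={T0}  "b"  orig:{}
  [2..2]={T1}  "a"  orig:{}
  [0..1]={S}  "bb"
  [1..2]={A,B,S}  "ba"
  [0..2]={S}  "bba"

S ∈ T[0,2] ⇒ YES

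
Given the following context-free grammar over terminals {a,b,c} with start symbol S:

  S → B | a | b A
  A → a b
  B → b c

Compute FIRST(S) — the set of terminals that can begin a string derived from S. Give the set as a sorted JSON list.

Compute FIRST by fixpoint:
pass 1:
  A via A→a b: +{a}
  B via B→b c: +{b}
  S via S→B: +{b}
  S via S→a: +{a}
  FIRST(S)={a,b}  FIRST(A)={a}  FIRST(B)={b}
pass 2: done
  FIRST(S)={a,b}  FIRST(A)={a}  FIRST(B)={b}

FIRST(S) = ["a", "b"]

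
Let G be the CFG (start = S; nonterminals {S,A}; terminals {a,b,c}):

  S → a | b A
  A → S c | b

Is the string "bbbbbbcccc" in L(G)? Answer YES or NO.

CNF form of G:
  S -> T1 A | a
  A -> S T0 | b
  T0 -> c
  T1 -> b

CYK fill:
  [0..0]={A,T1}  "b"  orig:{A}
  [1..1]={A,T1}  "b"  orig:{A}
  [2..2]={A,T1}  "b"  orig:{A}
  [3..3]={A,T1}  "b"  orig:{A}
  [4..4]={A,T1}  "b"  orig:{A}
  [5..5]={A,T1}  "b"  orig:{A}
  [6..6]={T0}  "c"  orig:{}
  [7..7]={T0}  "c"  orig:{}
  [8..8]={T0}  "c"  orig:{}
  [9..9]={T0}  "c"  orig:{}
  [0..1]={S}  "bb"
  [1..2]={S}  "bb"
  [2..3]={S}  "bb"
  [3..4]={S}  "bb"
  [4..5]={S}  "bb"
  [5..6]=∅  "bc"
  [6..7]=∅  "cc"
  [7..8]=∅  "cc"
  [8..9]=∅  "cc"
  [0..2]=∅  "bbb"
  [1..3]=∅  "bbb"
  [2..4]=∅  "bbb"
  [3..5]=∅  "bbb"
  [4..6]={A}  "bbc"
  [5..7]=∅  "bcc"
  [6..8]=∅  "ccc"
  [7..9]=∅  "ccc"
  [0..3]=∅  "bbbb"
  [1..4]=∅  "bbbb"
  [2..5]=∅  "bbbb"
  [3..6]={S}  "bbbc"
  [4..7]=∅  "bbcc"
  [5..8]=∅  "bccc"
  [6..9]=∅  "cccc"
  [0..4]=∅  "bbbbb"
  [1..5]=∅  "bbbbb"
  [2..6]=∅  "bbbbc"
  [3..7]={A}  "bbbcc"
  [4..8]=∅  "bbccc"
  [5..9]=∅  "bcccc"
  [0..5]=∅  "bbbbbb"
  [1..6]=∅  "bbbbbc"
  [2..7]={S}  "bbbbcc"
  [3..8]=∅  "bbbccc"
  [4..9]=∅  "bbcccc"
  [0..6]=∅  "bbbbbbc"
  [1..7]=∅  "bbbbbcc"
  [2..8]={A}  "bbbbccc"
  [3..9]=∅  "bbbcccc"
  [0..7]=∅  "bbbbbbcc"
  [1..8]={S}  "bbbbbccc"
  [2..9]=∅  "bbbbcccc"
  [0..8]=∅  "bbbbbbccc"
  [1..9]={A}  "bbbbbcccc"
  [0..9]={S}  "bbbbbbcccc"

S ∈ T[0,9] ⇒ YES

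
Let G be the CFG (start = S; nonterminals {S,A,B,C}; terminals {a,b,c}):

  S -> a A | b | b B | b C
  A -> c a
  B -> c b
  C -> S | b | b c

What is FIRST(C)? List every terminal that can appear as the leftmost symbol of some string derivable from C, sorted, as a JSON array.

Compute FIRST by fixpoint:
pass 1:
  A via A→c a: +{c}
  B via B→c b: +{c}
  C via C→b: +{b}
  S via S→a A: +{a}
  S via S→b: +{b}
  FIRST[S]={a,b}  FIRST[A]={c}  FIRST[B]={c}  FIRST[C]={b}
pass 2:
  C via C→S: +{a}
  FIRST[S]={a,b}  FIRST[A]={c}  FIRST[B]={c}  FIRST[C]={a,b}
pass 3: (no change)
  FIRST[S]={a,b}  FIRST[A]={c}  FIRST[B]={c}  FIRST[C]={a,b}

FIRST(C) = ["a", "b"]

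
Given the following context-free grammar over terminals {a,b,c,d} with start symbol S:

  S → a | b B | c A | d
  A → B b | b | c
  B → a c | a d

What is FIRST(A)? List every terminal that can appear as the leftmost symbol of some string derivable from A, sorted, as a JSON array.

FIRST sets, iterate to fixpoint:
[1]
  A via A→b: +{b}
  A via A→c: +{c}
  B via B→a c: +{a}
  S via S→a: +{a}
  S via S→b B: +{b}
  S via S→c A: +{c}
  S via S→d: +{d}
  FIRST[S]={a,b,c,d}  FIRST[A]={b,c}  FIRST[B]={a}
[2]
  A via A→B b: +{a}
  FIRST[S]={a,b,c,d}  FIRST[A]={a,b,c}  FIRST[B]={a}
[3] (stable)
  FIRST[S]={a,b,c,d}  FIRST[A]={a,b,c}  FIRST[B]={a}

FIRST(A) = ["a", "b", "c"]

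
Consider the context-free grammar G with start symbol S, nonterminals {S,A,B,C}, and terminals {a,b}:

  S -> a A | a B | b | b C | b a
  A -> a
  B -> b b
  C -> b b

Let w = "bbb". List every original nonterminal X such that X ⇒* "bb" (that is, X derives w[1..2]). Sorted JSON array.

CNF form of G:
  S -> T0 C | T0 T1 | T1 A | T1 B | b
  A -> a
  B -> T0 T0
  C -> T0 T0
  T0 -> b
  T1 -> a

CYK fill, restricted to cells inside w[1..2]:
  cell(1,1) b: {S,T0}  orig:{S}
  cell(2,2) b: {S,T0}  orig:{S}
  cell(1,2) bb: {B,C}

Original NTs in T[1,2] deriving "bb": ["B", "C"]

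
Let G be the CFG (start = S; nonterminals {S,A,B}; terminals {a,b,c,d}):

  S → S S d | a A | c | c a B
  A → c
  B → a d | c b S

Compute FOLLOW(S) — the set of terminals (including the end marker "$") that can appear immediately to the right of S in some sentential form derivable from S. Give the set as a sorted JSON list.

FIRST iteration:
[1]
  A via A→c: +{c}
  B via B→a d: +{a}
  B via B→c b S: +{c}
  S via S→a A: +{a}
  S via S→c: +{c}
  FIRST[S]={a,c}  FIRST[A]={c}  FIRST[B]={a,c}
[2] (no change)
  FIRST[S]={a,c}  FIRST[A]={c}  FIRST[B]={a,c}

FOLLOW sets:
seed FOLLOW(S) with $
[1]
  S→S S d: FOLLOW(S) ⊇ FIRST(S) = {a,c}; new: +{a,c}
  S→S S d: FOLLOW(S) ⊇ FIRST(d) = {d}; new: +{d}
  S→a A: FOLLOW(A) ⊇ FOLLOW(S) ⊇ {$,a,c,d}; new: +{$,a,c,d}
  S→c a B: FOLLOW(B) ⊇ FOLLOW(S) ⊇ {$,a,c,d}; new: +{$,a,c,d}
  FOLLOW[S]={$,a,c,d}  FOLLOW[A]={$,a,c,d}  FOLLOW[B]={$,a,c,d}
[2] — fixpoint
  FOLLOW[S]={$,a,c,d}  FOLLOW[A]={$,a,c,d}  FOLLOW[B]={$,a,c,d}

FOLLOW(S) = ["$", "a", "c", "d"]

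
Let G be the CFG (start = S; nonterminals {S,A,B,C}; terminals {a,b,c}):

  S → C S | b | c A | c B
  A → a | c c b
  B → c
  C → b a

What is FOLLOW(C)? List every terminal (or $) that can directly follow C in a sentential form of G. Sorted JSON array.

FIRST iteration:
[1]
  A via A→a: +{a}
  A via A→c c b: +{c}
  B via B→c: +{c}
  C via C→b a: +{b}
  S via S→C S: +{b}
  S via S→c A: +{c}
  FIRST[S]={b,c}  FIRST[A]={a,c}  FIRST[B]={c}  FIRST[C]={b}
[2] (no change)
  FIRST[S]={b,c}  FIRST[A]={a,c}  FIRST[B]={c}  FIRST[C]={b}

FOLLOW iteration:
FOLLOW(S) := {$}
[1]
  S→C S: FOLLOW(C) ⊇ FIRST(S) = {b,c}; new: +{b,c}
  S→c A: FOLLOW(A) ⊇ FOLLOW(S) ⊇ {$}; new: +{$}
  S→c B: FOLLOW(B) ⊇ FOLLOW(S) ⊇ {$}; new: +{$}
  FOLLOW[S]={$}  FOLLOW[A]={$}  FOLLOW[B]={$}  FOLLOW[C]={b,c}
[2] (stable)
  FOLLOW[S]={$}  FOLLOW[A]={$}  FOLLOW[B]={$}  FOLLOW[C]={b,c}

FOLLOW(C) = ["b", "c"]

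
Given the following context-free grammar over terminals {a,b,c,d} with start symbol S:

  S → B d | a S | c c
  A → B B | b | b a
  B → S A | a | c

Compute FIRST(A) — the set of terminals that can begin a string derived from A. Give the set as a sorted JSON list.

FIRST iteration:
[1]
  A via A→b: +{b}
  B via B→a: +{a}
  B via B→c: +{c}
  S via S→B d: +{a,c}
  FIRST(S)={a,c}  FIRST(A)={b}  FIRST(B)={a,c}
[2]
  A via A→B B: +{a,c}
  FIRST(S)={a,c}  FIRST(A)={a,b,c}  FIRST(B)={a,c}
[3] (no change)
  FIRST(S)={a,c}  FIRST(A)={a,b,c}  FIRST(B)={a,c}

FIRST(A) = ["a", "b", "c"]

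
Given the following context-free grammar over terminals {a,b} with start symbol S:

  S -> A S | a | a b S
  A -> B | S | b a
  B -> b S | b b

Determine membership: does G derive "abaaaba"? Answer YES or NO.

CNF form of G:
  S -> A S | T0 X3 | a
  A -> A S | T0 X2 | T1 S | T1 T0 | T1 T1 | a
  B -> T1 S | T1 T1
  T0 -> a
  T1 -> b
  X2 -> T1 S
  X3 -> T1 S

CYK table (by increasing span):
  T[0,0] 'a' = {A,S,T0}  orig:{A,S}
  T[1,1] 'b' = {T1}  orig:{}
  T[2,2] 'a' = {A,S,T0}  orig:{A,S}
  T[3,3] 'a' = {A,S,T0}  orig:{A,S}
  T[4,4] 'a' = {A,S,T0}  orig:{A,S}
  T[5,5] 'b' = {T1}  orig:{}
  T[6,6] 'a' = {A,S,T0}  orig:{A,S}
  T[0,1] 'ab' = ∅
  T[1,2] 'ba' = {A,B,X2,X3}  orig:{A,B}
  T[2,3] 'aa' = {A,S}
  T[3,4] 'aa' = {A,S}
  T[4,5] 'ab' = ∅
  T[5,6] 'ba' = {A,B,X2,X3}  orig:{A,B}
  T[0,2] 'aba' = {A,S}
  T[1,3] 'baa' = {A,B,S,X2,X3}  orig:{A,B,S}
  T[2,4] 'aaa' = {A,S}
  T[3,5] 'aab' = ∅
  T[4,6] 'aba' = {A,S}
  T[0,3] 'abaa' = {A,S}
  T[1,4] 'baaa' = {A,B,S,X2,X3}  orig:{A,B,S}
  T[2,5] 'aaab' = ∅
  T[3,6] 'aaba' = {A,S}
  T[0,4] 'abaaa' = {A,S}
  T[1,5] 'baaab' = ∅
  T[2,6] 'aaaba' = {A,S}
  T[0,5] 'abaaab' = ∅
  T[1,6] 'baaaba' = {A,B,S,X2,X3}  orig:{A,B,S}
  T[0,6] 'abaaaba' = {A,S}

S ∈ T[0,6] ⇒ YES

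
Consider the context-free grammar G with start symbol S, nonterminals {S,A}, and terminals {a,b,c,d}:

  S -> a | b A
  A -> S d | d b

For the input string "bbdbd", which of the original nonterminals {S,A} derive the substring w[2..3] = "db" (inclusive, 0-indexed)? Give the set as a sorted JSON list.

CNF form of G:
  S -> T1 A | a
  A -> S T0 | T0 T1
  T0 -> d
  T1 -> b

CYK fill — only the sub-triangle for w[2..3]:
  cell(2,2) d: {T0}  orig:{}
  cell(3,3) b: {T1}  orig:{}
  cell(2,3) db: {A}

Original NTs in T[2,3] deriving "db": ["A"]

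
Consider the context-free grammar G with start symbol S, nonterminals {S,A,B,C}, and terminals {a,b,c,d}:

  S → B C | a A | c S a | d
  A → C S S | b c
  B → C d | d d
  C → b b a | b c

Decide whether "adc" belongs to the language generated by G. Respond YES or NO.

CNF form of G:
  S -> B C | T1 X6 | T3 A | d
  A -> C X4 | T0 T1
  B -> C T2 | T2 T2
  C -> T0 T1 | T0 X5
  T0 -> b
  T1 -> c
  T2 -> d
  T3 -> a
  X4 -> S S
  X5 -> T0 T3
  X6 -> S T3

CYK table (by increasing span):
  T[0,0] 'a' = {T3}  orig:{}
  T[1,1] 'd' = {S,T2}  orig:{S}
  T[2,2] 'c' = {T1}  orig:{}
  T[0,1] 'ad' = ∅
  T[1,2] 'dc' = ∅
  T[0,2] 'adc' = ∅

S ∉ T[0,2] ⇒ NO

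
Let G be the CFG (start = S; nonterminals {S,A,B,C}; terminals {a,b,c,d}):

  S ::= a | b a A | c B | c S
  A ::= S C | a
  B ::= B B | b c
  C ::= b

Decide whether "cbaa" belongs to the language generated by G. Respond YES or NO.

Convert to CNF:
  S -> T0 X3 | T1 B | T1 S | a
  A -> S C | a
  B -> B B | T0 T1
  C -> b
  T0 -> b
  T1 -> c
  T2 -> a
  X3 -> T2 A

CYK fill:
  [0..0]={T1}  "c"  orig:{}
  [1..1]={C,T0}  "b"  orig:{C}
  [2..2]={A,S,T2}  "a"  orig:{A,S}
  [3..3]={A,S,T2}  "a"  orig:{A,S}
  [0..1]=∅  "cb"
  [1..2]=∅  "ba"
  [2..3]={X3}  "aa"  orig:{}
  [0..2]=∅  "cba"
  [1..3]={S}  "baa"
  [0..3]={S}  "cbaa"

S ∈ T[0,3] ⇒ YES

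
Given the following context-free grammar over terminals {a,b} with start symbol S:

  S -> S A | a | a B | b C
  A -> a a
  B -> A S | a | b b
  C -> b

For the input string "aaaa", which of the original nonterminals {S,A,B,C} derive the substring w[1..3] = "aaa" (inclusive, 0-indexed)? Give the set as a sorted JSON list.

CNF form of G:
  S -> S A | T0 B | T1 C | a
  A -> T0 T0
  B -> A S | T1 T1 | a
  C -> b
  T0 -> a
  T1 -> b

CYK table (by increasing span) — only the sub-triangle for w[1..3]:
  cell(1,1) a: {B,S,T0}  orig:{B,S}
  cell(2,2) a: {B,S,T0}  orig:{B,S}
  cell(3,3) a: {B,S,T0}  orig:{B,S}
  cell(1,2) aa: {A,S}
  cell(2,3) aa: {A,S}
  cell(1,3) aaa: {B,S}

Original NTs in T[1,3] deriving "aaa": ["B", "S"]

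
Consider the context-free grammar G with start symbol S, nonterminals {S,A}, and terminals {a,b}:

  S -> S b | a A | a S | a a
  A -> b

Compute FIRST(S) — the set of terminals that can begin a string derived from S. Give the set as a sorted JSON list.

Compute FIRST by fixpoint:
iter 1:
  A via A→b: +{b}
  S via S→a A: +{a}
  FIRST(S)={a}  FIRST(A)={b}
iter 2: (stable)
  FIRST(S)={a}  FIRST(A)={b}

FIRST(S) = ["a"]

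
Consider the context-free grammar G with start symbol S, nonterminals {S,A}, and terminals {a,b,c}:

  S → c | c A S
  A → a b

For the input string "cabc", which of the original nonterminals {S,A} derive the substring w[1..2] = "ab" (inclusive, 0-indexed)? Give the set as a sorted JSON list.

Convert to CNF:
  S -> T2 X3 | c
  A -> T0 T1
  T0 -> a
  T1 -> b
  T2 -> c
  X3 -> A S

CYK fill — only the sub-triangle for w[1..2]:
  [1..1]={T0}  "a"  orig:{}
  [2..2]={T1}  "b"  orig:{}
  [1..2]={A}  "ab"

Original NTs in T[1,2] deriving "ab": ["A"]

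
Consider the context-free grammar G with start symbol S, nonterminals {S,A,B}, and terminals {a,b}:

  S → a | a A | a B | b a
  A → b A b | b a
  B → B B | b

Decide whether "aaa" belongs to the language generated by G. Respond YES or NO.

CNF form of G:
  S -> T0 T1 | T1 A | T1 B | a
  A -> T0 T1 | T0 X2
  B -> B B | b
  T0 -> b
  T1 -> a
  X2 -> A T0

CYK fill:
  [0..0]={S,T1}  "a"  orig:{S}
  [1..1]={S,T1}  "a"  orig:{S}
  [2..2]={S,T1}  "a"  orig:{S}
  [0..1]=∅  "aa"
  [1..2]=∅  "aa"
  [0..2]=∅  "aaa"

S ∉ T[0,2] ⇒ NO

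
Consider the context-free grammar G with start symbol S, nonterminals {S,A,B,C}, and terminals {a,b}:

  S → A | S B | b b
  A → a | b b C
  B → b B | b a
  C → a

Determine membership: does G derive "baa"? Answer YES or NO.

CNF form of G:
  S -> S B | T0 T0 | T0 X3 | a
  A -> T0 X2 | a
  B -> T0 B | T0 T1
  C -> a
  T0 -> b
  T1 -> a
  X2 -> T0 C
  X3 -> T0 C

Fill CYK table bottom-up:
  T[0,0] 'b' = {T0}  orig:{}
  T[1,1] 'a' = {A,C,S,T1}  orig:{A,C,S}
  T[2,2] 'a' = {A,C,S,T1}  orig:{A,C,S}
  T[0,1] 'ba' = {B,X2,X3}  orig:{B}
  T[1,2] 'aa' = ∅
  T[0,2] 'baa' = ∅

S ∉ T[0,2] ⇒ NO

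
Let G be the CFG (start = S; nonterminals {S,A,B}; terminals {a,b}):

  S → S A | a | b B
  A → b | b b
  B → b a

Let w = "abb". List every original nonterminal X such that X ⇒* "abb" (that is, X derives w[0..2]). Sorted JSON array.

CNF form of G:
  S -> S A | T0 B | a
  A -> T0 T0 | b
  B -> T0 T1
  T0 -> b
  T1 -> a

CYK fill, restricted to cells inside w[0..2]:
  [0..0]={S,T1}  "a"  orig:{S}
  [1..1]={A,T0}  "b"  orig:{A}
  [2..2]={A,T0}  "b"  orig:{A}
  [0..1]={S}  "ab"
  [1..2]={A}  "bb"
  [0..2]={S}  "abb"

Original NTs in T[0,2] deriving "abb": ["S"]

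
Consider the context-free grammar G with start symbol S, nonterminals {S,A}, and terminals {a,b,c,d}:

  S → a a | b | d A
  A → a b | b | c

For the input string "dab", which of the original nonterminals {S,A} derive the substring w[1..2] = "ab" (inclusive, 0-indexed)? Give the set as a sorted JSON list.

CNF form of G:
  S -> T0 T0 | T2 A | b
  A -> T0 T1 | b | c
  T0 -> a
  T1 -> b
  T2 -> d

CYK table (by increasing span) — only the sub-triangle for w[1..2]:
  cell(1,1) a: {T0}  orig:{}
  cell(2,2) b: {A,S,T1}  orig:{A,S}
  cell(1,2) ab: {A}

Original NTs in T[1,2] deriving "ab": ["A"]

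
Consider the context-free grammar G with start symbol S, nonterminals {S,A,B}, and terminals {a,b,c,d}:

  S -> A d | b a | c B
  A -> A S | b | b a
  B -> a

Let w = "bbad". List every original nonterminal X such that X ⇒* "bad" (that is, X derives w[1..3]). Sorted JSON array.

Convert to CNF:
  S -> A T2 | T0 T1 | T3 B
  A -> A S | T0 T1 | b
  B -> a
  T0 -> b
  T1 -> a
  T2 -> d
  T3 -> c

Fill CYK table bottom-up, restricted to cells inside w[1..3]:
  cell(1,1) b: {A,T0}  orig:{A}
  cell(2,2) a: {B,T1}  orig:{B}
  cell(3,3) d: {T2}  orig:{}
  cell(1,2) ba: {A,S}
  cell(2,3) ad: ∅
  cell(1,3) bad: {S}

Original NTs in T[1,3] deriving "bad": ["S"]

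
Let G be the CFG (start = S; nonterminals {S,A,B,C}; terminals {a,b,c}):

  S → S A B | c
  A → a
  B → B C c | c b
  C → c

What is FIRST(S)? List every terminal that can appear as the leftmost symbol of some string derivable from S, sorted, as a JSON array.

FIRST iteration:
[1]
  A via A→a: +{a}
  B via B→c b: +{c}
  C via C→c: +{c}
  S via S→c: +{c}
  FIRST[S]={c}  FIRST[A]={a}  FIRST[B]={c}  FIRST[C]={c}
[2] (stable)
  FIRST[S]={c}  FIRST[A]={a}  FIRST[B]={c}  FIRST[C]={c}

FIRST(S) = ["c"]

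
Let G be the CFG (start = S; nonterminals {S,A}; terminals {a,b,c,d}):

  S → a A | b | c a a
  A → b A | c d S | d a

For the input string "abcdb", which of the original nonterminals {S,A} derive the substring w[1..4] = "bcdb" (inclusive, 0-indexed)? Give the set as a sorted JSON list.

CNF form of G:
  S -> T1 X5 | T3 A | b
  A -> T0 A | T1 X4 | T2 T3
  T0 -> b
  T1 -> c
  T2 -> d
  T3 -> a
  X4 -> T2 S
  X5 -> T3 T3

CYK table (by increasing span) — only the sub-triangle for w[1..4]:
  cell(1,1) b: {S,T0}  orig:{S}
  cell(2,2) c: {T1}  orig:{}
  cell(3,3) d: {T2}  orig:{}
  cell(4,4) b: {S,T0}  orig:{S}
  cell(1,2) bc: ∅
  cell(2,3) cd: ∅
  cell(3,4) db: {X4}  orig:{}
  cell(1,3) bcd: ∅
  cell(2,4) cdb: {A}
  cell(1,4) bcdb: {A}

Original NTs in T[1,4] deriving "bcdb": ["A"]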